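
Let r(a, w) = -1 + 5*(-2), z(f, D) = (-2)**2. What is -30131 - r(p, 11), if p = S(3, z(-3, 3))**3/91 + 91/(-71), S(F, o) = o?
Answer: -30120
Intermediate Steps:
z(f, D) = 4
p = -3737/6461 (p = 4**3/91 + 91/(-71) = 64*(1/91) + 91*(-1/71) = 64/91 - 91/71 = -3737/6461 ≈ -0.57839)
r(a, w) = -11 (r(a, w) = -1 - 10 = -11)
-30131 - r(p, 11) = -30131 - 1*(-11) = -30131 + 11 = -30120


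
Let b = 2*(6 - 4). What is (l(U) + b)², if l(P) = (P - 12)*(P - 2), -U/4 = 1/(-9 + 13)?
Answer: 1849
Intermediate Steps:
U = -1 (U = -4/(-9 + 13) = -4/4 = -4*¼ = -1)
l(P) = (-12 + P)*(-2 + P)
b = 4 (b = 2*2 = 4)
(l(U) + b)² = ((24 + (-1)² - 14*(-1)) + 4)² = ((24 + 1 + 14) + 4)² = (39 + 4)² = 43² = 1849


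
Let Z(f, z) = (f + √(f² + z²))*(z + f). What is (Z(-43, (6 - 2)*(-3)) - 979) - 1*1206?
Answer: 180 - 55*√1993 ≈ -2275.4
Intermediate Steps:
Z(f, z) = (f + z)*(f + √(f² + z²)) (Z(f, z) = (f + √(f² + z²))*(f + z) = (f + z)*(f + √(f² + z²)))
(Z(-43, (6 - 2)*(-3)) - 979) - 1*1206 = (((-43)² - 43*(6 - 2)*(-3) - 43*√((-43)² + ((6 - 2)*(-3))²) + ((6 - 2)*(-3))*√((-43)² + ((6 - 2)*(-3))²)) - 979) - 1*1206 = ((1849 - 172*(-3) - 43*√(1849 + (4*(-3))²) + (4*(-3))*√(1849 + (4*(-3))²)) - 979) - 1206 = ((1849 - 43*(-12) - 43*√(1849 + (-12)²) - 12*√(1849 + (-12)²)) - 979) - 1206 = ((1849 + 516 - 43*√(1849 + 144) - 12*√(1849 + 144)) - 979) - 1206 = ((1849 + 516 - 43*√1993 - 12*√1993) - 979) - 1206 = ((2365 - 55*√1993) - 979) - 1206 = (1386 - 55*√1993) - 1206 = 180 - 55*√1993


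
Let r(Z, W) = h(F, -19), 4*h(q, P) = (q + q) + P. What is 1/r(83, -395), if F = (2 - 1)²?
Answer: -4/17 ≈ -0.23529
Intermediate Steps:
F = 1 (F = 1² = 1)
h(q, P) = q/2 + P/4 (h(q, P) = ((q + q) + P)/4 = (2*q + P)/4 = (P + 2*q)/4 = q/2 + P/4)
r(Z, W) = -17/4 (r(Z, W) = (½)*1 + (¼)*(-19) = ½ - 19/4 = -17/4)
1/r(83, -395) = 1/(-17/4) = -4/17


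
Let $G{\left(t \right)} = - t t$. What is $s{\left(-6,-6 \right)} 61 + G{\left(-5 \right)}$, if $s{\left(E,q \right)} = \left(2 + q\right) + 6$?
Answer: $97$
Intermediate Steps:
$G{\left(t \right)} = - t^{2}$
$s{\left(E,q \right)} = 8 + q$
$s{\left(-6,-6 \right)} 61 + G{\left(-5 \right)} = \left(8 - 6\right) 61 - \left(-5\right)^{2} = 2 \cdot 61 - 25 = 122 - 25 = 97$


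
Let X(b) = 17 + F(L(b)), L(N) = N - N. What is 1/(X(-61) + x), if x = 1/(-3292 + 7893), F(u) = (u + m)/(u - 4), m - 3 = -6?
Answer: 18404/326675 ≈ 0.056337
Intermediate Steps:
m = -3 (m = 3 - 6 = -3)
L(N) = 0
F(u) = (-3 + u)/(-4 + u) (F(u) = (u - 3)/(u - 4) = (-3 + u)/(-4 + u))
X(b) = 71/4 (X(b) = 17 + (-3 + 0)/(-4 + 0) = 17 - 3/(-4) = 17 - 1/4*(-3) = 17 + 3/4 = 71/4)
x = 1/4601 ≈ 0.00021734
1/(X(-61) + x) = 1/(71/4 + 1/4601) = 1/(326675/18404) = 18404/326675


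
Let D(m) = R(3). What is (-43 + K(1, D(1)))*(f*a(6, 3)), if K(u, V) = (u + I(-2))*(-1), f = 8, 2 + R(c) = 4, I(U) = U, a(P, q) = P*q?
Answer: -6048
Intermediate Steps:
R(c) = 2 (R(c) = -2 + 4 = 2)
D(m) = 2
K(u, V) = 2 - u (K(u, V) = (u - 2)*(-1) = (-2 + u)*(-1) = 2 - u)
(-43 + K(1, D(1)))*(f*a(6, 3)) = (-43 + (2 - 1*1))*(8*(6*3)) = (-43 + (2 - 1))*(8*18) = (-43 + 1)*144 = -42*144 = -6048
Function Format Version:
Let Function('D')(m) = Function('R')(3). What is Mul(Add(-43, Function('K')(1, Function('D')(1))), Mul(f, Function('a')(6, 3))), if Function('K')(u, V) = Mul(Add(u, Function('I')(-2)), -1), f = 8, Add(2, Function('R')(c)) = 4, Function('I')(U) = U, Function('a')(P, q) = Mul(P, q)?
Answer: -6048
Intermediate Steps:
Function('R')(c) = 2 (Function('R')(c) = Add(-2, 4) = 2)
Function('D')(m) = 2
Function('K')(u, V) = Add(2, Mul(-1, u)) (Function('K')(u, V) = Mul(Add(u, -2), -1) = Mul(Add(-2, u), -1) = Add(2, Mul(-1, u)))
Mul(Add(-43, Function('K')(1, Function('D')(1))), Mul(f, Function('a')(6, 3))) = Mul(Add(-43, Add(2, Mul(-1, 1))), Mul(8, Mul(6, 3))) = Mul(Add(-43, Add(2, -1)), Mul(8, 18)) = Mul(Add(-43, 1), 144) = Mul(-42, 144) = -6048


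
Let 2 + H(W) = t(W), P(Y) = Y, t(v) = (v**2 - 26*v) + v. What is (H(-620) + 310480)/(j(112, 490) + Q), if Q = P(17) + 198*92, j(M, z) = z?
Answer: 710378/18723 ≈ 37.941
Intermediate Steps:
t(v) = v**2 - 25*v
H(W) = -2 + W*(-25 + W)
Q = 18233 (Q = 17 + 198*92 = 17 + 18216 = 18233)
(H(-620) + 310480)/(j(112, 490) + Q) = ((-2 - 620*(-25 - 620)) + 310480)/(490 + 18233) = ((-2 - 620*(-645)) + 310480)/18723 = ((-2 + 399900) + 310480)*(1/18723) = (399898 + 310480)*(1/18723) = 710378*(1/18723) = 710378/18723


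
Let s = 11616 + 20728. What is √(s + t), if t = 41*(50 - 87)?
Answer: √30827 ≈ 175.58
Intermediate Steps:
t = -1517 (t = 41*(-37) = -1517)
s = 32344
√(s + t) = √(32344 - 1517) = √30827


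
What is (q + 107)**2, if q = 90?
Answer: 38809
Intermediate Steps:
(q + 107)**2 = (90 + 107)**2 = 197**2 = 38809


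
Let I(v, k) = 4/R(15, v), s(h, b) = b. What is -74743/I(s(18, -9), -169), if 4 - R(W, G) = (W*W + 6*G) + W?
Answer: 6801613/2 ≈ 3.4008e+6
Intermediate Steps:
R(W, G) = 4 - W - W² - 6*G (R(W, G) = 4 - ((W*W + 6*G) + W) = 4 - ((W² + 6*G) + W) = 4 - (W + W² + 6*G) = 4 + (-W - W² - 6*G) = 4 - W - W² - 6*G)
I(v, k) = 4/(-236 - 6*v) (I(v, k) = 4/(4 - 1*15 - 1*15² - 6*v) = 4/(4 - 15 - 1*225 - 6*v) = 4/(4 - 15 - 225 - 6*v) = 4/(-236 - 6*v))
-74743/I(s(18, -9), -169) = -74743/((-2/(118 + 3*(-9)))) = -74743/((-2/(118 - 27))) = -74743/((-2/91)) = -74743/((-2*1/91)) = -74743/(-2/91) = -74743*(-91/2) = 6801613/2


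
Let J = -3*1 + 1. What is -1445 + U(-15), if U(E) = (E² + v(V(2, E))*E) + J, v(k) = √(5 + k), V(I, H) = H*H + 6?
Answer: -1222 - 30*√59 ≈ -1452.4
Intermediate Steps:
J = -2 (J = -3 + 1 = -2)
V(I, H) = 6 + H² (V(I, H) = H² + 6 = 6 + H²)
U(E) = -2 + E² + E*√(11 + E²) (U(E) = (E² + √(5 + (6 + E²))*E) - 2 = (E² + √(11 + E²)*E) - 2 = (E² + E*√(11 + E²)) - 2 = -2 + E² + E*√(11 + E²))
-1445 + U(-15) = -1445 + (-2 + (-15)² - 15*√(11 + (-15)²)) = -1445 + (-2 + 225 - 15*√(11 + 225)) = -1445 + (-2 + 225 - 30*√59) = -1445 + (223 - 30*√59) = -1222 - 30*√59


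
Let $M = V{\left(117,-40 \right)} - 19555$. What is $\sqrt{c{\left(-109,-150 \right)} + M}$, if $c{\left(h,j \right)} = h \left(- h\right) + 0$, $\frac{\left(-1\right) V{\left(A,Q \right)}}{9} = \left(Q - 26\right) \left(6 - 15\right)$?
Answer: $i \sqrt{36782} \approx 191.79 i$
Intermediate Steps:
$V{\left(A,Q \right)} = -2106 + 81 Q$ ($V{\left(A,Q \right)} = - 9 \left(Q - 26\right) \left(6 - 15\right) = - 9 \left(-26 + Q\right) \left(-9\right) = - 9 \left(234 - 9 Q\right) = -2106 + 81 Q$)
$M = -24901$ ($M = \left(-2106 + 81 \left(-40\right)\right) - 19555 = \left(-2106 - 3240\right) - 19555 = -5346 - 19555 = -24901$)
$c{\left(h,j \right)} = - h^{2}$ ($c{\left(h,j \right)} = - h^{2} + 0 = - h^{2}$)
$\sqrt{c{\left(-109,-150 \right)} + M} = \sqrt{- \left(-109\right)^{2} - 24901} = \sqrt{\left(-1\right) 11881 - 24901} = \sqrt{-11881 - 24901} = \sqrt{-36782} = i \sqrt{36782}$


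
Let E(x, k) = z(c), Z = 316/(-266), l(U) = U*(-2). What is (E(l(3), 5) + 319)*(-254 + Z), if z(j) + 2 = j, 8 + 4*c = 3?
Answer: -10716555/133 ≈ -80576.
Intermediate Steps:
l(U) = -2*U
c = -5/4 (c = -2 + (¼)*3 = -2 + ¾ = -5/4 ≈ -1.2500)
z(j) = -2 + j
Z = -158/133 (Z = 316*(-1/266) = -158/133 ≈ -1.1880)
E(x, k) = -13/4 (E(x, k) = -2 - 5/4 = -13/4)
(E(l(3), 5) + 319)*(-254 + Z) = (-13/4 + 319)*(-254 - 158/133) = (1263/4)*(-33940/133) = -10716555/133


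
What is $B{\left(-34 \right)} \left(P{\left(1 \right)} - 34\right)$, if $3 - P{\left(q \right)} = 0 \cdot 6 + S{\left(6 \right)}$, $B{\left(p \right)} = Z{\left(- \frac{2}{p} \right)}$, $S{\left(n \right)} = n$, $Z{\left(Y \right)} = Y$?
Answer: $- \frac{37}{17} \approx -2.1765$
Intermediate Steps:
$B{\left(p \right)} = - \frac{2}{p}$
$P{\left(q \right)} = -3$ ($P{\left(q \right)} = 3 - \left(0 \cdot 6 + 6\right) = 3 - \left(0 + 6\right) = 3 - 6 = -3$)
$B{\left(-34 \right)} \left(P{\left(1 \right)} - 34\right) = - \frac{2}{-34} \left(-3 - 34\right) = \left(-2\right) \left(- \frac{1}{34}\right) \left(-37\right) = \frac{1}{17} \left(-37\right) = - \frac{37}{17}$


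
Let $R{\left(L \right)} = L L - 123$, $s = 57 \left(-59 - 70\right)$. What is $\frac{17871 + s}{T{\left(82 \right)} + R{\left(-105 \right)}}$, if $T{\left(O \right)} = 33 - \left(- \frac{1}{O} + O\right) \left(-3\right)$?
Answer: $\frac{287492}{305613} \approx 0.94071$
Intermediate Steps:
$s = -7353$ ($s = 57 \left(-129\right) = -7353$)
$T{\left(O \right)} = 33 - \frac{3}{O} + 3 O$ ($T{\left(O \right)} = 33 - \left(O - \frac{1}{O}\right) \left(-3\right) = 33 - \left(- 3 O + \frac{3}{O}\right) = 33 + \left(- \frac{3}{O} + 3 O\right) = 33 - \frac{3}{O} + 3 O$)
$R{\left(L \right)} = -123 + L^{2}$ ($R{\left(L \right)} = L^{2} - 123 = -123 + L^{2}$)
$\frac{17871 + s}{T{\left(82 \right)} + R{\left(-105 \right)}} = \frac{17871 - 7353}{\left(33 - \frac{3}{82} + 3 \cdot 82\right) - \left(123 - \left(-105\right)^{2}\right)} = \frac{10518}{\left(33 - \frac{3}{82} + 246\right) + \left(-123 + 11025\right)} = \frac{10518}{\left(33 - \frac{3}{82} + 246\right) + 10902} = \frac{10518}{\frac{22875}{82} + 10902} = \frac{10518}{\frac{916839}{82}} = 10518 \cdot \frac{82}{916839} = \frac{287492}{305613}$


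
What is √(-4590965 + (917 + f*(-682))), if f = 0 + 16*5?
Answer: 16*I*√18143 ≈ 2155.1*I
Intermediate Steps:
f = 80 (f = 0 + 80 = 80)
√(-4590965 + (917 + f*(-682))) = √(-4590965 + (917 + 80*(-682))) = √(-4590965 + (917 - 54560)) = √(-4590965 - 53643) = √(-4644608) = 16*I*√18143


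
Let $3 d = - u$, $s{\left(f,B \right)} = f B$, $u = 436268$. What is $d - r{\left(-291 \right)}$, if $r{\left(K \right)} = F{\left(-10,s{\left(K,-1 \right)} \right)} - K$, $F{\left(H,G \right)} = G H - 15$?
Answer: $- \frac{428366}{3} \approx -1.4279 \cdot 10^{5}$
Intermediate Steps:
$s{\left(f,B \right)} = B f$
$d = - \frac{436268}{3}$ ($d = \frac{\left(-1\right) 436268}{3} = \frac{1}{3} \left(-436268\right) = - \frac{436268}{3} \approx -1.4542 \cdot 10^{5}$)
$F{\left(H,G \right)} = -15 + G H$
$r{\left(K \right)} = -15 + 9 K$ ($r{\left(K \right)} = \left(-15 + - K \left(-10\right)\right) - K = \left(-15 + 10 K\right) - K = -15 + 9 K$)
$d - r{\left(-291 \right)} = - \frac{436268}{3} - \left(-15 + 9 \left(-291\right)\right) = - \frac{436268}{3} - \left(-15 - 2619\right) = - \frac{436268}{3} - -2634 = - \frac{436268}{3} + 2634 = - \frac{428366}{3}$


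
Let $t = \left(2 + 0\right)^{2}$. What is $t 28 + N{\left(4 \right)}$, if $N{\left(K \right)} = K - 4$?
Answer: $112$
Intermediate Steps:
$N{\left(K \right)} = -4 + K$
$t = 4$ ($t = 2^{2} = 4$)
$t 28 + N{\left(4 \right)} = 4 \cdot 28 + \left(-4 + 4\right) = 112 + 0 = 112$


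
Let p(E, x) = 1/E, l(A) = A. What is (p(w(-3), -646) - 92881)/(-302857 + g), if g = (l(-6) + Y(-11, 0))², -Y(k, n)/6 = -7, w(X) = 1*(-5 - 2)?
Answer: 650168/2110927 ≈ 0.30800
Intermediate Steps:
w(X) = -7 (w(X) = 1*(-7) = -7)
Y(k, n) = 42 (Y(k, n) = -6*(-7) = 42)
g = 1296 (g = (-6 + 42)² = 36² = 1296)
(p(w(-3), -646) - 92881)/(-302857 + g) = (1/(-7) - 92881)/(-302857 + 1296) = (-⅐ - 92881)/(-301561) = -650168/7*(-1/301561) = 650168/2110927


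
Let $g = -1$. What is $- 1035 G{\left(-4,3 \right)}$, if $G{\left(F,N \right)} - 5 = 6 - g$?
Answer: $-12420$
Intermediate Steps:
$G{\left(F,N \right)} = 12$ ($G{\left(F,N \right)} = 5 + \left(6 - -1\right) = 5 + \left(6 + 1\right) = 5 + 7 = 12$)
$- 1035 G{\left(-4,3 \right)} = \left(-1035\right) 12 = -12420$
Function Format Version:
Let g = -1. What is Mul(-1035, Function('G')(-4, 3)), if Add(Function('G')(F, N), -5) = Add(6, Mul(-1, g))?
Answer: -12420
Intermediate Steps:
Function('G')(F, N) = 12 (Function('G')(F, N) = Add(5, Add(6, Mul(-1, -1))) = Add(5, Add(6, 1)) = Add(5, 7) = 12)
Mul(-1035, Function('G')(-4, 3)) = Mul(-1035, 12) = -12420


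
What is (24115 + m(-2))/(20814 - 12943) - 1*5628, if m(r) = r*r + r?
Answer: -44273871/7871 ≈ -5624.9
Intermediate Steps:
m(r) = r + r**2 (m(r) = r**2 + r = r + r**2)
(24115 + m(-2))/(20814 - 12943) - 1*5628 = (24115 - 2*(1 - 2))/(20814 - 12943) - 1*5628 = (24115 - 2*(-1))/7871 - 5628 = (24115 + 2)*(1/7871) - 5628 = 24117*(1/7871) - 5628 = 24117/7871 - 5628 = -44273871/7871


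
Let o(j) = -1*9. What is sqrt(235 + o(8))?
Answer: sqrt(226) ≈ 15.033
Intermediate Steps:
o(j) = -9
sqrt(235 + o(8)) = sqrt(235 - 9) = sqrt(226)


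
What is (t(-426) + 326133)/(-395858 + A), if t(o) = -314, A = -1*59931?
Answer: -325819/455789 ≈ -0.71485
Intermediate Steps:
A = -59931
(t(-426) + 326133)/(-395858 + A) = (-314 + 326133)/(-395858 - 59931) = 325819/(-455789) = 325819*(-1/455789) = -325819/455789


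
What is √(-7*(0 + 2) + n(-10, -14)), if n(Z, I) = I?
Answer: 2*I*√7 ≈ 5.2915*I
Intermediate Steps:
√(-7*(0 + 2) + n(-10, -14)) = √(-7*(0 + 2) - 14) = √(-7*2 - 14) = √(-14 - 14) = √(-28) = 2*I*√7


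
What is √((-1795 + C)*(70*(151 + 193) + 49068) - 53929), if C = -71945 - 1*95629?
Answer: 21*I*√28093101 ≈ 1.1131e+5*I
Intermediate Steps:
C = -167574 (C = -71945 - 95629 = -167574)
√((-1795 + C)*(70*(151 + 193) + 49068) - 53929) = √((-1795 - 167574)*(70*(151 + 193) + 49068) - 53929) = √(-169369*(70*344 + 49068) - 53929) = √(-169369*(24080 + 49068) - 53929) = √(-169369*73148 - 53929) = √(-12389003612 - 53929) = √(-12389057541) = 21*I*√28093101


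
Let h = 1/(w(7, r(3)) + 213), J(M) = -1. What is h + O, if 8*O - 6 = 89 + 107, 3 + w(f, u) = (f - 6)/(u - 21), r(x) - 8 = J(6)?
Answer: 296895/11756 ≈ 25.255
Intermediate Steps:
r(x) = 7 (r(x) = 8 - 1 = 7)
w(f, u) = -3 + (-6 + f)/(-21 + u) (w(f, u) = -3 + (f - 6)/(u - 21) = -3 + (-6 + f)/(-21 + u))
O = 101/4 (O = 3/4 + (89 + 107)/8 = 3/4 + (1/8)*196 = 3/4 + 49/2 = 101/4 ≈ 25.250)
h = 14/2939 (h = 1/((57 + 7 - 3*7)/(-21 + 7) + 213) = 1/((57 + 7 - 21)/(-14) + 213) = 1/(-1/14*43 + 213) = 1/(-43/14 + 213) = 1/(2939/14) = 14/2939 ≈ 0.0047635)
h + O = 14/2939 + 101/4 = 296895/11756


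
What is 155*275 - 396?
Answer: 42229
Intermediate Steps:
155*275 - 396 = 42625 - 396 = 42229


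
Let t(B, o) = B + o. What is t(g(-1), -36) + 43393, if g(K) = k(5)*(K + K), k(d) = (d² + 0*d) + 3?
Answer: 43301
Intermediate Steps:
k(d) = 3 + d² (k(d) = (d² + 0) + 3 = d² + 3 = 3 + d²)
g(K) = 56*K (g(K) = (3 + 5²)*(K + K) = (3 + 25)*(2*K) = 28*(2*K) = 56*K)
t(g(-1), -36) + 43393 = (56*(-1) - 36) + 43393 = (-56 - 36) + 43393 = -92 + 43393 = 43301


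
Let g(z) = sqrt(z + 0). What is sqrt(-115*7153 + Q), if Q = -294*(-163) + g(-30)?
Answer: sqrt(-774673 + I*sqrt(30)) ≈ 0.003 + 880.16*I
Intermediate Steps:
g(z) = sqrt(z)
Q = 47922 + I*sqrt(30) (Q = -294*(-163) + sqrt(-30) = 47922 + I*sqrt(30) ≈ 47922.0 + 5.4772*I)
sqrt(-115*7153 + Q) = sqrt(-115*7153 + (47922 + I*sqrt(30))) = sqrt(-822595 + (47922 + I*sqrt(30))) = sqrt(-774673 + I*sqrt(30))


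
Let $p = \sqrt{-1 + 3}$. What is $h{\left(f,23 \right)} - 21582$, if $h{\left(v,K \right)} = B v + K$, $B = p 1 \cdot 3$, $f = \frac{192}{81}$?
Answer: $-21559 + \frac{64 \sqrt{2}}{9} \approx -21549.0$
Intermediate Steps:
$f = \frac{64}{27}$ ($f = 192 \cdot \frac{1}{81} = \frac{64}{27} \approx 2.3704$)
$p = \sqrt{2} \approx 1.4142$
$B = 3 \sqrt{2}$ ($B = \sqrt{2} \cdot 1 \cdot 3 = \sqrt{2} \cdot 3 = 3 \sqrt{2} \approx 4.2426$)
$h{\left(v,K \right)} = K + 3 v \sqrt{2}$ ($h{\left(v,K \right)} = 3 \sqrt{2} v + K = 3 v \sqrt{2} + K = K + 3 v \sqrt{2}$)
$h{\left(f,23 \right)} - 21582 = \left(23 + 3 \cdot \frac{64}{27} \sqrt{2}\right) - 21582 = \left(23 + \frac{64 \sqrt{2}}{9}\right) - 21582 = -21559 + \frac{64 \sqrt{2}}{9}$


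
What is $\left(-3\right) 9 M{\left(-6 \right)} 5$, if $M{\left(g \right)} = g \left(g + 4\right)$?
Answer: $-1620$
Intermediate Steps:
$M{\left(g \right)} = g \left(4 + g\right)$
$\left(-3\right) 9 M{\left(-6 \right)} 5 = \left(-3\right) 9 \left(- 6 \left(4 - 6\right)\right) 5 = - 27 \left(\left(-6\right) \left(-2\right)\right) 5 = \left(-27\right) 12 \cdot 5 = \left(-324\right) 5 = -1620$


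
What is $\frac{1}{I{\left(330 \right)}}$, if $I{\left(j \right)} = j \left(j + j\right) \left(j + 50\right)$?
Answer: $\frac{1}{82764000} \approx 1.2083 \cdot 10^{-8}$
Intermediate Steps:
$I{\left(j \right)} = 2 j^{2} \left(50 + j\right)$ ($I{\left(j \right)} = j 2 j \left(50 + j\right) = 2 j^{2} \left(50 + j\right)$)
$\frac{1}{I{\left(330 \right)}} = \frac{1}{2 \cdot 330^{2} \left(50 + 330\right)} = \frac{1}{2 \cdot 108900 \cdot 380} = \frac{1}{82764000}$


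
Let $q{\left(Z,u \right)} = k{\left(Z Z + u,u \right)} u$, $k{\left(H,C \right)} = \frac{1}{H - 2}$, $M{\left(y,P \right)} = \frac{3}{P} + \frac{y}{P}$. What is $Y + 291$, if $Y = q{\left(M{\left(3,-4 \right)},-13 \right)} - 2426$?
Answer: $- \frac{108833}{51} \approx -2134.0$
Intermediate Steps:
$k{\left(H,C \right)} = \frac{1}{-2 + H}$
$q{\left(Z,u \right)} = \frac{u}{-2 + u + Z^{2}}$ ($q{\left(Z,u \right)} = \frac{u}{-2 + \left(Z Z + u\right)} = \frac{u}{-2 + \left(Z^{2} + u\right)} = \frac{u}{-2 + \left(u + Z^{2}\right)} = \frac{u}{-2 + u + Z^{2}}$)
$Y = - \frac{123674}{51}$ ($Y = - \frac{13}{-2 - 13 + \left(\frac{3 + 3}{-4}\right)^{2}} - 2426 = - \frac{13}{-2 - 13 + \left(\left(- \frac{1}{4}\right) 6\right)^{2}} - 2426 = - \frac{13}{-2 - 13 + \left(- \frac{3}{2}\right)^{2}} - 2426 = - \frac{13}{-2 - 13 + \frac{9}{4}} - 2426 = - \frac{13}{- \frac{51}{4}} - 2426 = \left(-13\right) \left(- \frac{4}{51}\right) - 2426 = \frac{52}{51} - 2426 = - \frac{123674}{51} \approx -2425.0$)
$Y + 291 = - \frac{123674}{51} + 291 = - \frac{108833}{51}$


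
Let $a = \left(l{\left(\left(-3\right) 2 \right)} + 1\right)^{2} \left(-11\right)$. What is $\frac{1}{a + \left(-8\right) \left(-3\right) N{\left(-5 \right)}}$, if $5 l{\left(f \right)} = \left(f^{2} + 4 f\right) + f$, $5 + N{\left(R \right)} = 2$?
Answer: $- \frac{25}{3131} \approx -0.0079847$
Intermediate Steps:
$N{\left(R \right)} = -3$ ($N{\left(R \right)} = -5 + 2 = -3$)
$l{\left(f \right)} = f + \frac{f^{2}}{5}$ ($l{\left(f \right)} = \frac{\left(f^{2} + 4 f\right) + f}{5} = \frac{f^{2} + 5 f}{5} = f + \frac{f^{2}}{5}$)
$a = - \frac{1331}{25}$ ($a = \left(\frac{\left(-3\right) 2 \left(5 - 6\right)}{5} + 1\right)^{2} \left(-11\right) = \left(\frac{1}{5} \left(-6\right) \left(5 - 6\right) + 1\right)^{2} \left(-11\right) = \left(\frac{1}{5} \left(-6\right) \left(-1\right) + 1\right)^{2} \left(-11\right) = \left(\frac{6}{5} + 1\right)^{2} \left(-11\right) = \left(\frac{11}{5}\right)^{2} \left(-11\right) = \frac{121}{25} \left(-11\right) = - \frac{1331}{25} \approx -53.24$)
$\frac{1}{a + \left(-8\right) \left(-3\right) N{\left(-5 \right)}} = \frac{1}{- \frac{1331}{25} + \left(-8\right) \left(-3\right) \left(-3\right)} = \frac{1}{- \frac{1331}{25} + 24 \left(-3\right)} = \frac{1}{- \frac{1331}{25} - 72} = \frac{1}{- \frac{3131}{25}} = - \frac{25}{3131}$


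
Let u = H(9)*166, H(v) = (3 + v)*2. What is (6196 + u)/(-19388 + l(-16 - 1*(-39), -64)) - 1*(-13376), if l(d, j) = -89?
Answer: 260514172/19477 ≈ 13375.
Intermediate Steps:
H(v) = 6 + 2*v
u = 3984 (u = (6 + 2*9)*166 = (6 + 18)*166 = 24*166 = 3984)
(6196 + u)/(-19388 + l(-16 - 1*(-39), -64)) - 1*(-13376) = (6196 + 3984)/(-19388 - 89) - 1*(-13376) = 10180/(-19477) + 13376 = 10180*(-1/19477) + 13376 = -10180/19477 + 13376 = 260514172/19477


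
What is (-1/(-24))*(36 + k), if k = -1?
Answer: 35/24 ≈ 1.4583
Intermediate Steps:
(-1/(-24))*(36 + k) = (-1/(-24))*(36 - 1) = -1*(-1/24)*35 = (1/24)*35 = 35/24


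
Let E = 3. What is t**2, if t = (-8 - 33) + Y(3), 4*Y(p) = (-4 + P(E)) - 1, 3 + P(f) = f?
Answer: 28561/16 ≈ 1785.1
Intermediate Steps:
P(f) = -3 + f
Y(p) = -5/4 (Y(p) = ((-4 + (-3 + 3)) - 1)/4 = ((-4 + 0) - 1)/4 = (-4 - 1)/4 = (1/4)*(-5) = -5/4)
t = -169/4 (t = (-8 - 33) - 5/4 = -41 - 5/4 = -169/4 ≈ -42.250)
t**2 = (-169/4)**2 = 28561/16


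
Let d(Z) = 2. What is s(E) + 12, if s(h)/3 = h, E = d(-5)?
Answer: 18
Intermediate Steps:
E = 2
s(h) = 3*h
s(E) + 12 = 3*2 + 12 = 6 + 12 = 18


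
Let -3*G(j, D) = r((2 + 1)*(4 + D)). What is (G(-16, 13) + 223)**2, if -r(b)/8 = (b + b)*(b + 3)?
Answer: 222337921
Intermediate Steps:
r(b) = -16*b*(3 + b) (r(b) = -8*(b + b)*(b + 3) = -8*2*b*(3 + b) = -16*b*(3 + b))
G(j, D) = 16*(12 + 3*D)*(15 + 3*D)/3 (G(j, D) = -(-16)*(2 + 1)*(4 + D)*(3 + (2 + 1)*(4 + D))/3 = -(-16)*3*(4 + D)*(3 + 3*(4 + D))/3 = -(-16)*(12 + 3*D)*(3 + (12 + 3*D))/3 = -(-16)*(12 + 3*D)*(15 + 3*D)/3 = 16*(12 + 3*D)*(15 + 3*D)/3)
(G(-16, 13) + 223)**2 = (48*(4 + 13)*(5 + 13) + 223)**2 = (48*17*18 + 223)**2 = (14688 + 223)**2 = 14911**2 = 222337921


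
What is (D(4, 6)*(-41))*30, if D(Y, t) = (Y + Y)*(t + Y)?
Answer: -98400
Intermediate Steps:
D(Y, t) = 2*Y*(Y + t) (D(Y, t) = (2*Y)*(Y + t) = 2*Y*(Y + t))
(D(4, 6)*(-41))*30 = ((2*4*(4 + 6))*(-41))*30 = ((2*4*10)*(-41))*30 = (80*(-41))*30 = -3280*30 = -98400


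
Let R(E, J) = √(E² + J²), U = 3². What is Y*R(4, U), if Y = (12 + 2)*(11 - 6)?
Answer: 70*√97 ≈ 689.42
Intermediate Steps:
U = 9
Y = 70 (Y = 14*5 = 70)
Y*R(4, U) = 70*√(4² + 9²) = 70*√(16 + 81) = 70*√97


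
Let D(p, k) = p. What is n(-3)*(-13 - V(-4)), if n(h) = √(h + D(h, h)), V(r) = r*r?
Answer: -29*I*√6 ≈ -71.035*I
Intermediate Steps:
V(r) = r²
n(h) = √2*√h (n(h) = √(h + h) = √(2*h) = √2*√h)
n(-3)*(-13 - V(-4)) = (√2*√(-3))*(-13 - 1*(-4)²) = (√2*(I*√3))*(-13 - 1*16) = (I*√6)*(-13 - 16) = (I*√6)*(-29) = -29*I*√6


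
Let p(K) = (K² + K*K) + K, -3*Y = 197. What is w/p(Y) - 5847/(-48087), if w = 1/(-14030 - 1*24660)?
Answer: 5808360209609/47769219144270 ≈ 0.12159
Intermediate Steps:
Y = -197/3 (Y = -⅓*197 = -197/3 ≈ -65.667)
w = -1/38690 (w = 1/(-14030 - 24660) = 1/(-38690) = -1/38690 ≈ -2.5846e-5)
p(K) = K + 2*K² (p(K) = (K² + K²) + K = 2*K² + K = K + 2*K²)
w/p(Y) - 5847/(-48087) = -(-3/(197*(1 + 2*(-197/3))))/38690 - 5847/(-48087) = -(-3/(197*(1 - 394/3)))/38690 - 5847*(-1/48087) = -1/(38690*((-197/3*(-391/3)))) + 1949/16029 = -1/(38690*77027/9) + 1949/16029 = -1/38690*9/77027 + 1949/16029 = -9/2980174630 + 1949/16029 = 5808360209609/47769219144270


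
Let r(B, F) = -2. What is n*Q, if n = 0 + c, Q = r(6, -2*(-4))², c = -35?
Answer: -140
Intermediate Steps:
Q = 4 (Q = (-2)² = 4)
n = -35 (n = 0 - 35 = -35)
n*Q = -35*4 = -140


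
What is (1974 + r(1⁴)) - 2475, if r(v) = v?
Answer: -500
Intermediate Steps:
(1974 + r(1⁴)) - 2475 = (1974 + 1⁴) - 2475 = (1974 + 1) - 2475 = 1975 - 2475 = -500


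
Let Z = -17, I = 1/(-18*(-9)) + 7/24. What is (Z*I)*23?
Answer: -75463/648 ≈ -116.46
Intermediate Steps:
I = 193/648 (I = -1/18*(-⅑) + 7*(1/24) = 1/162 + 7/24 = 193/648 ≈ 0.29784)
(Z*I)*23 = -17*193/648*23 = -3281/648*23 = -75463/648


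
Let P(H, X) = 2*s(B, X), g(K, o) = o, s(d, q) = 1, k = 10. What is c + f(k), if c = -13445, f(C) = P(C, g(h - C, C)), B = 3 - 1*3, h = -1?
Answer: -13443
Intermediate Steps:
B = 0 (B = 3 - 3 = 0)
P(H, X) = 2 (P(H, X) = 2*1 = 2)
f(C) = 2
c + f(k) = -13445 + 2 = -13443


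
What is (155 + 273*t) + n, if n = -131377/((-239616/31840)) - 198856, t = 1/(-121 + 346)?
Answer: -33928597189/187200 ≈ -1.8124e+5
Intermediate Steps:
t = 1/225 ≈ 0.0044444
n = -1358313613/7488 (n = -131377/((-239616*1/31840)) - 198856 = -131377/(-7488/995) - 198856 = -131377*(-995/7488) - 198856 = 130720115/7488 - 198856 = -1358313613/7488 ≈ -1.8140e+5)
(155 + 273*t) + n = (155 + 273*(1/225)) - 1358313613/7488 = (155 + 91/75) - 1358313613/7488 = 11716/75 - 1358313613/7488 = -33928597189/187200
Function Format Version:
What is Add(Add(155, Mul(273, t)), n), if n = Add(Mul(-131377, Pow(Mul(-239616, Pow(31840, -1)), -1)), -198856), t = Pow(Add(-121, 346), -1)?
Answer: Rational(-33928597189, 187200) ≈ -1.8124e+5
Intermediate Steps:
t = Rational(1, 225) (t = Pow(225, -1) = Rational(1, 225) ≈ 0.0044444)
n = Rational(-1358313613, 7488) (n = Add(Mul(-131377, Pow(Mul(-239616, Rational(1, 31840)), -1)), -198856) = Add(Mul(-131377, Pow(Rational(-7488, 995), -1)), -198856) = Add(Mul(-131377, Rational(-995, 7488)), -198856) = Add(Rational(130720115, 7488), -198856) = Rational(-1358313613, 7488) ≈ -1.8140e+5)
Add(Add(155, Mul(273, t)), n) = Add(Add(155, Mul(273, Rational(1, 225))), Rational(-1358313613, 7488)) = Add(Add(155, Rational(91, 75)), Rational(-1358313613, 7488)) = Add(Rational(11716, 75), Rational(-1358313613, 7488)) = Rational(-33928597189, 187200)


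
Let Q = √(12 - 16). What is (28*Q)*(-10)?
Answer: -560*I ≈ -560.0*I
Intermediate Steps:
Q = 2*I (Q = √(-4) = 2*I ≈ 2.0*I)
(28*Q)*(-10) = (28*(2*I))*(-10) = (56*I)*(-10) = -560*I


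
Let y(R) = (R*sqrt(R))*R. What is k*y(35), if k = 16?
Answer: 19600*sqrt(35) ≈ 1.1596e+5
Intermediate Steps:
y(R) = R**(5/2) (y(R) = R**(3/2)*R = R**(5/2))
k*y(35) = 16*35**(5/2) = 16*(1225*sqrt(35)) = 19600*sqrt(35)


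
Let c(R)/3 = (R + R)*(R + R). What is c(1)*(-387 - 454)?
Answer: -10092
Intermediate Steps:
c(R) = 12*R² (c(R) = 3*((R + R)*(R + R)) = 3*((2*R)*(2*R)) = 3*(4*R²) = 12*R²)
c(1)*(-387 - 454) = (12*1²)*(-387 - 454) = (12*1)*(-841) = 12*(-841) = -10092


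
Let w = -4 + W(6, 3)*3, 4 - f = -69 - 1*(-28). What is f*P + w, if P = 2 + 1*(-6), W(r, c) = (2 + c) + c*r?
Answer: -115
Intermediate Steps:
W(r, c) = 2 + c + c*r
P = -4 (P = 2 - 6 = -4)
f = 45 (f = 4 - (-69 - 1*(-28)) = 4 - (-69 + 28) = 4 - 1*(-41) = 4 + 41 = 45)
w = 65 (w = -4 + (2 + 3 + 3*6)*3 = -4 + (2 + 3 + 18)*3 = -4 + 23*3 = -4 + 69 = 65)
f*P + w = 45*(-4) + 65 = -180 + 65 = -115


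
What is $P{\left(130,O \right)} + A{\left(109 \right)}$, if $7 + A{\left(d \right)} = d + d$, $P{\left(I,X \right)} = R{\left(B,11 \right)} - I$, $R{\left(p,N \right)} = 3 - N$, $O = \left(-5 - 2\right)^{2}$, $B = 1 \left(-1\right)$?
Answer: $73$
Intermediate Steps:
$B = -1$
$O = 49$ ($O = \left(-7\right)^{2} = 49$)
$P{\left(I,X \right)} = -8 - I$ ($P{\left(I,X \right)} = \left(3 - 11\right) - I = -8 - I$)
$A{\left(d \right)} = -7 + 2 d$ ($A{\left(d \right)} = -7 + \left(d + d\right) = -7 + 2 d$)
$P{\left(130,O \right)} + A{\left(109 \right)} = \left(-8 - 130\right) + \left(-7 + 2 \cdot 109\right) = \left(-8 - 130\right) + \left(-7 + 218\right) = -138 + 211 = 73$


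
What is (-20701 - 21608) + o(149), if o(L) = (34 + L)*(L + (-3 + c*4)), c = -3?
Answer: -17787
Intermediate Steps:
o(L) = (-15 + L)*(34 + L) (o(L) = (34 + L)*(L + (-3 - 3*4)) = (34 + L)*(L + (-3 - 12)) = (34 + L)*(L - 15) = (34 + L)*(-15 + L) = (-15 + L)*(34 + L))
(-20701 - 21608) + o(149) = (-20701 - 21608) + (-510 + 149**2 + 19*149) = -42309 + (-510 + 22201 + 2831) = -42309 + 24522 = -17787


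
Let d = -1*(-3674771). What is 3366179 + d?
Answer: 7040950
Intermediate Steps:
d = 3674771
3366179 + d = 3366179 + 3674771 = 7040950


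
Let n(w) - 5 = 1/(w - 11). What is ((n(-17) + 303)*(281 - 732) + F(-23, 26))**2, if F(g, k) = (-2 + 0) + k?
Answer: 15118884666601/784 ≈ 1.9284e+10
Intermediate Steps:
n(w) = 5 + 1/(-11 + w) (n(w) = 5 + 1/(w - 11) = 5 + 1/(-11 + w))
F(g, k) = -2 + k
((n(-17) + 303)*(281 - 732) + F(-23, 26))**2 = (((-54 + 5*(-17))/(-11 - 17) + 303)*(281 - 732) + (-2 + 26))**2 = (((-54 - 85)/(-28) + 303)*(-451) + 24)**2 = ((-1/28*(-139) + 303)*(-451) + 24)**2 = ((139/28 + 303)*(-451) + 24)**2 = ((8623/28)*(-451) + 24)**2 = (-3888973/28 + 24)**2 = (-3888301/28)**2 = 15118884666601/784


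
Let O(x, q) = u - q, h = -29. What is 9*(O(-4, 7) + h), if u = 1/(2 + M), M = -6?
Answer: -1305/4 ≈ -326.25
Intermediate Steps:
u = -1/4 (u = 1/(2 - 6) = 1/(-4) = -1/4 ≈ -0.25000)
O(x, q) = -1/4 - q
9*(O(-4, 7) + h) = 9*((-1/4 - 1*7) - 29) = 9*((-1/4 - 7) - 29) = 9*(-29/4 - 29) = 9*(-145/4) = -1305/4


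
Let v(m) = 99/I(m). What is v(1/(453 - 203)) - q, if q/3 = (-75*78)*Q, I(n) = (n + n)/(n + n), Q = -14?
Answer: -245601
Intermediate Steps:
I(n) = 1 (I(n) = (2*n)/((2*n)) = (2*n)*(1/(2*n)) = 1)
q = 245700 (q = 3*(-75*78*(-14)) = 3*(-5850*(-14)) = 3*81900 = 245700)
v(m) = 99 (v(m) = 99/1 = 99*1 = 99)
v(1/(453 - 203)) - q = 99 - 1*245700 = 99 - 245700 = -245601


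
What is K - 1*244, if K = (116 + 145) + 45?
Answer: 62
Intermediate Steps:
K = 306 (K = 261 + 45 = 306)
K - 1*244 = 306 - 1*244 = 306 - 244 = 62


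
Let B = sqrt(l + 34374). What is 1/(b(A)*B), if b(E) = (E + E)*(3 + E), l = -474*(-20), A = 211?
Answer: sqrt(43854)/3960367032 ≈ 5.2877e-8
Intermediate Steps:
l = 9480
B = sqrt(43854) (B = sqrt(9480 + 34374) = sqrt(43854) ≈ 209.41)
b(E) = 2*E*(3 + E) (b(E) = (2*E)*(3 + E) = 2*E*(3 + E))
1/(b(A)*B) = 1/(((2*211*(3 + 211)))*(sqrt(43854))) = (sqrt(43854)/43854)/((2*211*214)) = (sqrt(43854)/43854)/90308 = sqrt(43854)/3960367032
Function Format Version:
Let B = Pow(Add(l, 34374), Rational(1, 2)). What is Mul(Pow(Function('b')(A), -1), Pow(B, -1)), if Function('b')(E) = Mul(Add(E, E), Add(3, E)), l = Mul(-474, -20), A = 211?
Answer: Mul(Rational(1, 3960367032), Pow(43854, Rational(1, 2))) ≈ 5.2877e-8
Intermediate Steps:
l = 9480
B = Pow(43854, Rational(1, 2)) (B = Pow(Add(9480, 34374), Rational(1, 2)) = Pow(43854, Rational(1, 2)) ≈ 209.41)
Function('b')(E) = Mul(2, E, Add(3, E)) (Function('b')(E) = Mul(Mul(2, E), Add(3, E)) = Mul(2, E, Add(3, E)))
Mul(Pow(Function('b')(A), -1), Pow(B, -1)) = Mul(Pow(Mul(2, 211, Add(3, 211)), -1), Pow(Pow(43854, Rational(1, 2)), -1)) = Mul(Pow(Mul(2, 211, 214), -1), Mul(Rational(1, 43854), Pow(43854, Rational(1, 2)))) = Mul(Pow(90308, -1), Mul(Rational(1, 43854), Pow(43854, Rational(1, 2)))) = Mul(Rational(1, 90308), Mul(Rational(1, 43854), Pow(43854, Rational(1, 2)))) = Mul(Rational(1, 3960367032), Pow(43854, Rational(1, 2)))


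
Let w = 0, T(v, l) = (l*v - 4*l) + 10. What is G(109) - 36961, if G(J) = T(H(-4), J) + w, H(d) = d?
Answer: -37823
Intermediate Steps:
T(v, l) = 10 - 4*l + l*v (T(v, l) = (-4*l + l*v) + 10 = 10 - 4*l + l*v)
G(J) = 10 - 8*J (G(J) = (10 - 4*J + J*(-4)) + 0 = (10 - 4*J - 4*J) + 0 = (10 - 8*J) + 0 = 10 - 8*J)
G(109) - 36961 = (10 - 8*109) - 36961 = (10 - 872) - 36961 = -862 - 36961 = -37823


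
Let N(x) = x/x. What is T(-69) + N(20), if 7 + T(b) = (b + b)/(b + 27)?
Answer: -19/7 ≈ -2.7143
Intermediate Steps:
N(x) = 1
T(b) = -7 + 2*b/(27 + b) (T(b) = -7 + (b + b)/(b + 27) = -7 + (2*b)/(27 + b) = -7 + 2*b/(27 + b))
T(-69) + N(20) = (-189 - 5*(-69))/(27 - 69) + 1 = (-189 + 345)/(-42) + 1 = -1/42*156 + 1 = -26/7 + 1 = -19/7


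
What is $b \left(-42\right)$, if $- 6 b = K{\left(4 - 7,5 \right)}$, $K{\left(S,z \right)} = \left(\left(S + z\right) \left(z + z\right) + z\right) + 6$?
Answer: $217$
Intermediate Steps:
$K{\left(S,z \right)} = 6 + z + 2 z \left(S + z\right)$ ($K{\left(S,z \right)} = \left(\left(S + z\right) 2 z + z\right) + 6 = \left(2 z \left(S + z\right) + z\right) + 6 = \left(z + 2 z \left(S + z\right)\right) + 6 = 6 + z + 2 z \left(S + z\right)$)
$b = - \frac{31}{6}$ ($b = - \frac{6 + 5 + 2 \cdot 5^{2} + 2 \left(4 - 7\right) 5}{6} = - \frac{6 + 5 + 2 \cdot 25 + 2 \left(-3\right) 5}{6} = - \frac{6 + 5 + 50 - 30}{6} = \left(- \frac{1}{6}\right) 31 = - \frac{31}{6} \approx -5.1667$)
$b \left(-42\right) = \left(- \frac{31}{6}\right) \left(-42\right) = 217$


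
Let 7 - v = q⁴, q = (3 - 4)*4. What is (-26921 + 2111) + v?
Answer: -25059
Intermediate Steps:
q = -4 (q = -1*4 = -4)
v = -249 (v = 7 - 1*(-4)⁴ = 7 - 1*256 = 7 - 256 = -249)
(-26921 + 2111) + v = (-26921 + 2111) - 249 = -24810 - 249 = -25059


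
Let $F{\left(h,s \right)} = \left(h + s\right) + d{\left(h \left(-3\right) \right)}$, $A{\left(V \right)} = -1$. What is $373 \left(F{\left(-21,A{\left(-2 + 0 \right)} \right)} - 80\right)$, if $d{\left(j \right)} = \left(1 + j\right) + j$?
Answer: $9325$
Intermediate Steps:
$d{\left(j \right)} = 1 + 2 j$
$F{\left(h,s \right)} = 1 + s - 5 h$ ($F{\left(h,s \right)} = \left(h + s\right) + \left(1 + 2 h \left(-3\right)\right) = \left(h + s\right) + \left(1 + 2 \left(- 3 h\right)\right) = \left(h + s\right) - \left(-1 + 6 h\right) = 1 + s - 5 h$)
$373 \left(F{\left(-21,A{\left(-2 + 0 \right)} \right)} - 80\right) = 373 \left(\left(1 - 1 - -105\right) - 80\right) = 373 \left(\left(1 - 1 + 105\right) - 80\right) = 373 \left(105 - 80\right) = 373 \cdot 25 = 9325$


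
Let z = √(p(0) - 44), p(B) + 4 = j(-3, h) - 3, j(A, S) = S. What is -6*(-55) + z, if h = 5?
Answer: 330 + I*√46 ≈ 330.0 + 6.7823*I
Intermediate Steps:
p(B) = -2 (p(B) = -4 + (5 - 3) = -4 + 2 = -2)
z = I*√46 (z = √(-2 - 44) = √(-46) = I*√46 ≈ 6.7823*I)
-6*(-55) + z = -6*(-55) + I*√46 = 330 + I*√46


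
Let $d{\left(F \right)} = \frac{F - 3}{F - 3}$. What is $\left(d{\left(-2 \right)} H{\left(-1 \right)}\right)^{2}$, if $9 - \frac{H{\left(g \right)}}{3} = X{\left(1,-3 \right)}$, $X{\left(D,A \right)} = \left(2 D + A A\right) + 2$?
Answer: $144$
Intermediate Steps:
$X{\left(D,A \right)} = 2 + A^{2} + 2 D$ ($X{\left(D,A \right)} = \left(2 D + A^{2}\right) + 2 = \left(A^{2} + 2 D\right) + 2 = 2 + A^{2} + 2 D$)
$H{\left(g \right)} = -12$ ($H{\left(g \right)} = 27 - 3 \left(2 + \left(-3\right)^{2} + 2 \cdot 1\right) = 27 - 3 \left(2 + 9 + 2\right) = 27 - 39 = -12$)
$d{\left(F \right)} = 1$ ($d{\left(F \right)} = \frac{-3 + F}{-3 + F} = 1$)
$\left(d{\left(-2 \right)} H{\left(-1 \right)}\right)^{2} = \left(1 \left(-12\right)\right)^{2} = \left(-12\right)^{2} = 144$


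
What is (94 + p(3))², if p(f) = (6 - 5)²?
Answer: 9025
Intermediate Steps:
p(f) = 1 (p(f) = 1² = 1)
(94 + p(3))² = (94 + 1)² = 95² = 9025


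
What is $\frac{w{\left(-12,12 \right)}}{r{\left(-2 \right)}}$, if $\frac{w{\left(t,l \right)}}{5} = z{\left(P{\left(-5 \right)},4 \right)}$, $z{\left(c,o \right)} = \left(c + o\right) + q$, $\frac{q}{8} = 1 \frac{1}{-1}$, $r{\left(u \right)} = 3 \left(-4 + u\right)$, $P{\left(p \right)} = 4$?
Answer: $0$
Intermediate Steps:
$r{\left(u \right)} = -12 + 3 u$
$q = -8$ ($q = 8 \cdot 1 \frac{1}{-1} = 8 \cdot 1 \left(-1\right) = 8 \left(-1\right) = -8$)
$z{\left(c,o \right)} = -8 + c + o$ ($z{\left(c,o \right)} = \left(c + o\right) - 8 = -8 + c + o$)
$w{\left(t,l \right)} = 0$ ($w{\left(t,l \right)} = 5 \left(-8 + 4 + 4\right) = 5 \cdot 0 = 0$)
$\frac{w{\left(-12,12 \right)}}{r{\left(-2 \right)}} = \frac{0}{-12 + 3 \left(-2\right)} = \frac{0}{-12 - 6} = \frac{0}{-18} = 0 \left(- \frac{1}{18}\right) = 0$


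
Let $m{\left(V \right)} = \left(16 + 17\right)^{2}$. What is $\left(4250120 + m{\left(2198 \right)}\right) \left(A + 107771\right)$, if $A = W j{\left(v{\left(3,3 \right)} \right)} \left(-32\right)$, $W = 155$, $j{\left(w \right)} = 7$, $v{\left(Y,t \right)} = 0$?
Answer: $310555068659$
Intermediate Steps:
$m{\left(V \right)} = 1089$ ($m{\left(V \right)} = 33^{2} = 1089$)
$A = -34720$ ($A = 155 \cdot 7 \left(-32\right) = 1085 \left(-32\right) = -34720$)
$\left(4250120 + m{\left(2198 \right)}\right) \left(A + 107771\right) = \left(4250120 + 1089\right) \left(-34720 + 107771\right) = 4251209 \cdot 73051 = 310555068659$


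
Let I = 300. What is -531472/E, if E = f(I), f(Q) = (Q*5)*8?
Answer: -33217/750 ≈ -44.289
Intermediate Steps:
f(Q) = 40*Q (f(Q) = (5*Q)*8 = 40*Q)
E = 12000 (E = 40*300 = 12000)
-531472/E = -531472/12000 = -531472*1/12000 = -33217/750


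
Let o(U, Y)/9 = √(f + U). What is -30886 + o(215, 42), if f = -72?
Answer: -30886 + 9*√143 ≈ -30778.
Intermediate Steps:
o(U, Y) = 9*√(-72 + U)
-30886 + o(215, 42) = -30886 + 9*√(-72 + 215) = -30886 + 9*√143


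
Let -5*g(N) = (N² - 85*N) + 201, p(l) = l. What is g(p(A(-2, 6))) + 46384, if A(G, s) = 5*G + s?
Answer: 231363/5 ≈ 46273.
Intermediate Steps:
A(G, s) = s + 5*G
g(N) = -201/5 + 17*N - N²/5 (g(N) = -((N² - 85*N) + 201)/5 = -(201 + N² - 85*N)/5 = -201/5 + 17*N - N²/5)
g(p(A(-2, 6))) + 46384 = (-201/5 + 17*(6 + 5*(-2)) - (6 + 5*(-2))²/5) + 46384 = (-201/5 + 17*(6 - 10) - (6 - 10)²/5) + 46384 = (-201/5 + 17*(-4) - ⅕*(-4)²) + 46384 = (-201/5 - 68 - ⅕*16) + 46384 = (-201/5 - 68 - 16/5) + 46384 = -557/5 + 46384 = 231363/5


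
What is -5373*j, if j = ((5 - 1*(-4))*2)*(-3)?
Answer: 290142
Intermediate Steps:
j = -54 (j = ((5 + 4)*2)*(-3) = (9*2)*(-3) = 18*(-3) = -54)
-5373*j = -5373*(-54) = 290142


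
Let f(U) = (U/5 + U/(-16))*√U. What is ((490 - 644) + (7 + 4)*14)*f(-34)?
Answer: 0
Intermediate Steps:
f(U) = 11*U^(3/2)/80 (f(U) = (U*(⅕) + U*(-1/16))*√U = (U/5 - U/16)*√U = (11*U/80)*√U = 11*U^(3/2)/80)
((490 - 644) + (7 + 4)*14)*f(-34) = ((490 - 644) + (7 + 4)*14)*(11*(-34)^(3/2)/80) = (-154 + 11*14)*(11*(-34*I*√34)/80) = (-154 + 154)*(-187*I*√34/40) = 0*(-187*I*√34/40) = 0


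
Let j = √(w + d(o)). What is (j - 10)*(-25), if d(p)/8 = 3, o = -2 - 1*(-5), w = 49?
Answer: 250 - 25*√73 ≈ 36.400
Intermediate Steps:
o = 3 (o = -2 + 5 = 3)
d(p) = 24 (d(p) = 8*3 = 24)
j = √73 (j = √(49 + 24) = √73 ≈ 8.5440)
(j - 10)*(-25) = (√73 - 10)*(-25) = (-10 + √73)*(-25) = 250 - 25*√73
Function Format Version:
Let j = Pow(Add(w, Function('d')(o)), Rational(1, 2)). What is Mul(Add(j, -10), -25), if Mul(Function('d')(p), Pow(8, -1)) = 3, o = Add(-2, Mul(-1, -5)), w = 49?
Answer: Add(250, Mul(-25, Pow(73, Rational(1, 2)))) ≈ 36.400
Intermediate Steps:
o = 3 (o = Add(-2, 5) = 3)
Function('d')(p) = 24 (Function('d')(p) = Mul(8, 3) = 24)
j = Pow(73, Rational(1, 2)) (j = Pow(Add(49, 24), Rational(1, 2)) = Pow(73, Rational(1, 2)) ≈ 8.5440)
Mul(Add(j, -10), -25) = Mul(Add(Pow(73, Rational(1, 2)), -10), -25) = Mul(Add(-10, Pow(73, Rational(1, 2))), -25) = Add(250, Mul(-25, Pow(73, Rational(1, 2))))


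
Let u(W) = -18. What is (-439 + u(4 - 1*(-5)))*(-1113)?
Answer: 508641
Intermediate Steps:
(-439 + u(4 - 1*(-5)))*(-1113) = (-439 - 18)*(-1113) = -457*(-1113) = 508641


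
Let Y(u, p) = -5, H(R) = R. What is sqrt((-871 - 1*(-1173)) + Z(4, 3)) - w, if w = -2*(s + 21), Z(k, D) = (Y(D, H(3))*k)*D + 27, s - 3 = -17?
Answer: 14 + sqrt(269) ≈ 30.401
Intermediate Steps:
s = -14 (s = 3 - 17 = -14)
Z(k, D) = 27 - 5*D*k (Z(k, D) = (-5*k)*D + 27 = -5*D*k + 27 = 27 - 5*D*k)
w = -14 (w = -2*(-14 + 21) = -2*7 = -14)
sqrt((-871 - 1*(-1173)) + Z(4, 3)) - w = sqrt((-871 - 1*(-1173)) + (27 - 5*3*4)) - 1*(-14) = sqrt((-871 + 1173) + (27 - 60)) + 14 = sqrt(302 - 33) + 14 = sqrt(269) + 14 = 14 + sqrt(269)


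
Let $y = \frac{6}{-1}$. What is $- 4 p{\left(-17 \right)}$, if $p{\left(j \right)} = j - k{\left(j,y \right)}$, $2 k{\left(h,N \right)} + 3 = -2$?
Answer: $58$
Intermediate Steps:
$y = -6$ ($y = 6 \left(-1\right) = -6$)
$k{\left(h,N \right)} = - \frac{5}{2}$ ($k{\left(h,N \right)} = - \frac{3}{2} + \frac{1}{2} \left(-2\right) = - \frac{3}{2} - 1 = - \frac{5}{2}$)
$p{\left(j \right)} = \frac{5}{2} + j$ ($p{\left(j \right)} = j - - \frac{5}{2} = j + \frac{5}{2} = \frac{5}{2} + j$)
$- 4 p{\left(-17 \right)} = - 4 \left(\frac{5}{2} - 17\right) = \left(-4\right) \left(- \frac{29}{2}\right) = 58$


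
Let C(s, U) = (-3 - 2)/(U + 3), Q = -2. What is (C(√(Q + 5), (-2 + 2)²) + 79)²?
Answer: 53824/9 ≈ 5980.4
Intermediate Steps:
C(s, U) = -5/(3 + U)
(C(√(Q + 5), (-2 + 2)²) + 79)² = (-5/(3 + (-2 + 2)²) + 79)² = (-5/(3 + 0²) + 79)² = (-5/(3 + 0) + 79)² = (-5/3 + 79)² = (232/3)² = 53824/9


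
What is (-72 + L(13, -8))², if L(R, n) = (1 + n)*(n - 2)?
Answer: 4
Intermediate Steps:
L(R, n) = (1 + n)*(-2 + n)
(-72 + L(13, -8))² = (-72 + (-2 + (-8)² - 1*(-8)))² = (-72 + (-2 + 64 + 8))² = (-72 + 70)² = (-2)² = 4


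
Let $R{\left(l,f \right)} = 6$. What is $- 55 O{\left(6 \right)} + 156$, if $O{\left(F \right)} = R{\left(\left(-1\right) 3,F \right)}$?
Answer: $-174$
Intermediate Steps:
$O{\left(F \right)} = 6$
$- 55 O{\left(6 \right)} + 156 = \left(-55\right) 6 + 156 = -330 + 156 = -174$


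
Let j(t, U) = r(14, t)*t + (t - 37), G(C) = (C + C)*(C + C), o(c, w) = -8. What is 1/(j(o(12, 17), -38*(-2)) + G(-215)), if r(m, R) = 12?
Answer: 1/184759 ≈ 5.4125e-6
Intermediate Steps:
G(C) = 4*C² (G(C) = (2*C)*(2*C) = 4*C²)
j(t, U) = -37 + 13*t (j(t, U) = 12*t + (t - 37) = 12*t + (-37 + t) = -37 + 13*t)
1/(j(o(12, 17), -38*(-2)) + G(-215)) = 1/((-37 + 13*(-8)) + 4*(-215)²) = 1/((-37 - 104) + 4*46225) = 1/(-141 + 184900) = 1/184759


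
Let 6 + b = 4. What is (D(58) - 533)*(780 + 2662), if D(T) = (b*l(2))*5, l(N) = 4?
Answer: -1972266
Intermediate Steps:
b = -2 (b = -6 + 4 = -2)
D(T) = -40 (D(T) = -2*4*5 = -8*5 = -40)
(D(58) - 533)*(780 + 2662) = (-40 - 533)*(780 + 2662) = -573*3442 = -1972266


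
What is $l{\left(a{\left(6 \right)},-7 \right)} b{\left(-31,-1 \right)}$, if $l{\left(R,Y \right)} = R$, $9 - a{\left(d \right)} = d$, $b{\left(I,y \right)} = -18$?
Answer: $-54$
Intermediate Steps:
$a{\left(d \right)} = 9 - d$
$l{\left(a{\left(6 \right)},-7 \right)} b{\left(-31,-1 \right)} = \left(9 - 6\right) \left(-18\right) = 3 \left(-18\right) = -54$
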